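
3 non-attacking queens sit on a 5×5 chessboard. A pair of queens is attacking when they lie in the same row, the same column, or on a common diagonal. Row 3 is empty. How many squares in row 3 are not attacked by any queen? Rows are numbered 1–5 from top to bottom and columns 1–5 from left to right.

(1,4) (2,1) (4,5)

1

(1,4) attacks row 3 at column 4 and diagonals 2.
(2,1) attacks row 3 at column 1 and diagonals 2.
(4,5) attacks row 3 at column 5 and diagonals 4.
Attacked columns: {1, 2, 4, 5}. Safe: {3}.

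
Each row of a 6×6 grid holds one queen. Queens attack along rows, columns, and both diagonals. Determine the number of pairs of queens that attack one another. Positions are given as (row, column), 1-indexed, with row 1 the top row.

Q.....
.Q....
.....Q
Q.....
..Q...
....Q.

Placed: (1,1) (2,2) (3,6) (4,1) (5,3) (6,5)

2

Same column: (1,1)–(4,1) (column 1).
Same diagonal: (1,1)–(2,2) (|1−2| = |1−2| = 1).
Total attacking pairs: 2.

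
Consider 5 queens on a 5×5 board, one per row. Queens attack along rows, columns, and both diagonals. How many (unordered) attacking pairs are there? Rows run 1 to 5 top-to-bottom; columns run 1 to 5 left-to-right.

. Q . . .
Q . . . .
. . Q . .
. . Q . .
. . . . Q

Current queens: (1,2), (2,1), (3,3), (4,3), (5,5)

4

Same column: (3,3)–(4,3) (column 3).
Same diagonal: (1,2)–(2,1) (|1−2| = |2−1| = 1); (2,1)–(4,3) (|2−4| = |1−3| = 2); (3,3)–(5,5) (|3−5| = |3−5| = 2).
Total attacking pairs: 4.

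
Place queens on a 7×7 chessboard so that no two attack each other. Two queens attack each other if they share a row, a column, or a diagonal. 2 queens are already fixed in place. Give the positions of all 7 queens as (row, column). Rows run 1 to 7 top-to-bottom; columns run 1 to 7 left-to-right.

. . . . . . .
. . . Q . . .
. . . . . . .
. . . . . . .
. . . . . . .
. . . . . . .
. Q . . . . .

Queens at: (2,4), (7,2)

Row 1: attacked by (2,4)→{3,4,5}; (7,2)→{2}. Safe: 1, 6, 7. Place at column 6.
Row 3: attacked by (1,6)→{4,6}; (2,4)→{3,4,5}; (7,2)→{2,6}. Safe: 1, 7. Place at column 7.
Row 4: attacked by (1,6)→{3,6}; (2,4)→{2,4,6}; (3,7)→{6,7}; (7,2)→{2,5}. Safe: 1. Place at column 1.
Row 5: attacked by (1,6)→{2,6}; (2,4)→{1,4,7}; (3,7)→{5,7}; (4,1)→{1,2}; (7,2)→{2,4}. Safe: 3. Place at column 3.
Row 6: attacked by (1,6)→{1,6}; (2,4)→{4}; (3,7)→{4,7}; (4,1)→{1,3}; (5,3)→{2,3,4}; (7,2)→{1,2,3}. Safe: 5. Place at column 5.
Columns [6, 4, 7, 1, 3, 5, 2], r−c [-5, -2, -4, 3, 2, 1, 5], r+c [7, 6, 10, 5, 8, 11, 9] are all distinct, so no two queens attack.

(1,6) (2,4) (3,7) (4,1) (5,3) (6,5) (7,2)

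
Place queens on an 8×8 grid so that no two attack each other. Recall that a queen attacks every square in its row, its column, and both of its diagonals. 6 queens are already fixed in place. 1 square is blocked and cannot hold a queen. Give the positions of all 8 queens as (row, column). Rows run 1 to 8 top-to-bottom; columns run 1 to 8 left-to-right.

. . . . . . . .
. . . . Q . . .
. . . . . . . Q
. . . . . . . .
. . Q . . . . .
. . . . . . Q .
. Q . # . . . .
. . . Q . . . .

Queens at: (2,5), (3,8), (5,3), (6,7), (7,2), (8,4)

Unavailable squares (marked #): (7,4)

(1,1) (2,5) (3,8) (4,6) (5,3) (6,7) (7,2) (8,4)

Row 1: attacked by (2,5)→{4,5,6}; (3,8)→{6,8}; (5,3)→{3,7}; (6,7)→{2,7}; (7,2)→{2,8}; (8,4)→{4}. Safe: 1. Place at column 1.
Row 4: attacked by (1,1)→{1,4}; (2,5)→{3,5,7}; (3,8)→{7,8}; (5,3)→{2,3,4}; (6,7)→{5,7}; (7,2)→{2,5}; (8,4)→{4,8}. Safe: 6. Place at column 6.
Columns [1, 5, 8, 6, 3, 7, 2, 4], r−c [0, -3, -5, -2, 2, -1, 5, 4], r+c [2, 7, 11, 10, 8, 13, 9, 12] are all distinct, so no two queens attack.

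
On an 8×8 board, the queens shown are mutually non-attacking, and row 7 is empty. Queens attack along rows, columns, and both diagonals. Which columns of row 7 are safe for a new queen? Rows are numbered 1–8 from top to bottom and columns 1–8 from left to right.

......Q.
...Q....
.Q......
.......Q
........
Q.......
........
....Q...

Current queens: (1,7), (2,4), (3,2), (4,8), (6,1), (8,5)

columns 3

(1,7) attacks row 7 at column 7 and diagonals 1.
(2,4) attacks row 7 at column 4.
(3,2) attacks row 7 at column 2 and diagonals 6.
(4,8) attacks row 7 at column 8 and diagonals 5.
(6,1) attacks row 7 at column 1 and diagonals 2.
(8,5) attacks row 7 at column 5 and diagonals 4, 6.
Attacked columns: {1, 2, 4, 5, 6, 7, 8}. Safe: {3}.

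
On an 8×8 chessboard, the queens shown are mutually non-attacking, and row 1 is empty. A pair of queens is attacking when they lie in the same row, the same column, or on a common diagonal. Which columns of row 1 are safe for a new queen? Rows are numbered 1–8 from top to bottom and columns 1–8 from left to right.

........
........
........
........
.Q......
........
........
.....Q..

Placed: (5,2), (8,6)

columns 1, 3, 4, 5, 7, 8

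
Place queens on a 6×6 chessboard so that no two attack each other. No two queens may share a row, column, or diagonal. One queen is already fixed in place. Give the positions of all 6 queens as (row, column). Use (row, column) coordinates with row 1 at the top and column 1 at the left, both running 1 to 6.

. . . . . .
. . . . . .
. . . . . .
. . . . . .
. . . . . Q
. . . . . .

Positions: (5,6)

(1,4) (2,1) (3,5) (4,2) (5,6) (6,3)

Row 1: attacked by (5,6)→{2,6}. Safe: 1, 3, 4, 5. Place at column 4.
Row 2: attacked by (1,4)→{3,4,5}; (5,6)→{3,6}. Safe: 1, 2. Place at column 1.
Row 3: attacked by (1,4)→{2,4,6}; (2,1)→{1,2}; (5,6)→{4,6}. Safe: 3, 5. Place at column 5.
Row 4: attacked by (1,4)→{1,4}; (2,1)→{1,3}; (3,5)→{4,5,6}; (5,6)→{5,6}. Safe: 2. Place at column 2.
Row 6: attacked by (1,4)→{4}; (2,1)→{1,5}; (3,5)→{2,5}; (4,2)→{2,4}; (5,6)→{5,6}. Safe: 3. Place at column 3.
Columns [4, 1, 5, 2, 6, 3], r−c [-3, 1, -2, 2, -1, 3], r+c [5, 3, 8, 6, 11, 9] are all distinct, so no two queens attack.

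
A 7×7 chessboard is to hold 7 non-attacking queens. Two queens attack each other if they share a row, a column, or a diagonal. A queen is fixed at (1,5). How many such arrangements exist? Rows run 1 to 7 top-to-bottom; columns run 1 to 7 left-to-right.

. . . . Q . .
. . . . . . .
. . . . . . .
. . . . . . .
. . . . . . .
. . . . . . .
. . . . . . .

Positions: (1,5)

6

Branch on row 2: col 1 → 2; col 2 → 1; col 3 → 1; col 7 → 2.
Sum: 2 + 1 + 1 + 2 = 6.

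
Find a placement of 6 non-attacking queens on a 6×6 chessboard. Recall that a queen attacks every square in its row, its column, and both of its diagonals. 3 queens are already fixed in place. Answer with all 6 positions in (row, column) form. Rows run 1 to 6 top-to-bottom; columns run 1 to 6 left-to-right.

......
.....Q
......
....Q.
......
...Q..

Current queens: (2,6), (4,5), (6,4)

(1,3) (2,6) (3,2) (4,5) (5,1) (6,4)

Row 1: attacked by (2,6)→{5,6}; (4,5)→{2,5}; (6,4)→{4}. Safe: 1, 3. Place at column 3.
Row 3: attacked by (1,3)→{1,3,5}; (2,6)→{5,6}; (4,5)→{4,5,6}; (6,4)→{1,4}. Safe: 2. Place at column 2.
Row 5: attacked by (1,3)→{3}; (2,6)→{3,6}; (3,2)→{2,4}; (4,5)→{4,5,6}; (6,4)→{3,4,5}. Safe: 1. Place at column 1.
Columns [3, 6, 2, 5, 1, 4], r−c [-2, -4, 1, -1, 4, 2], r+c [4, 8, 5, 9, 6, 10] are all distinct, so no two queens attack.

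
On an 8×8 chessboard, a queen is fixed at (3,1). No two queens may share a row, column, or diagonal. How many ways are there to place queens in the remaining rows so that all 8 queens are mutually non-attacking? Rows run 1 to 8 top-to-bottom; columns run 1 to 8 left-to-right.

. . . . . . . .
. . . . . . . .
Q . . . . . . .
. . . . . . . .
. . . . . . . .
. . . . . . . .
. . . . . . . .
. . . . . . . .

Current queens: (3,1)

16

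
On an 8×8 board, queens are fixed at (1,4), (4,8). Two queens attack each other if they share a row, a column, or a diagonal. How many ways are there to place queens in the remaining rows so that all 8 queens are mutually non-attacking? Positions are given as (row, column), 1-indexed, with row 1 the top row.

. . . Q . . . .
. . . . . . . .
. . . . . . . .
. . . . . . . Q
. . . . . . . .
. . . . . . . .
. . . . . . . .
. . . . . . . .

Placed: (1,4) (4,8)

Branch on row 2: col 1 → 2; col 2 → 1; col 7 → 2.
Sum: 2 + 1 + 2 = 5.

5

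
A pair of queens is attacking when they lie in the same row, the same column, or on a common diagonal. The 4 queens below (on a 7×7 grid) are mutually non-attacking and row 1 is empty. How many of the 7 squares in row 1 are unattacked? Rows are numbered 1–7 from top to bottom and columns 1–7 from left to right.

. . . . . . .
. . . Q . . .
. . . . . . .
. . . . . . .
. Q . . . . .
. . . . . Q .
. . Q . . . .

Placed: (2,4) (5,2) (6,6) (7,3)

(2,4) attacks row 1 at column 4 and diagonals 3, 5.
(5,2) attacks row 1 at column 2 and diagonals 6.
(6,6) attacks row 1 at column 6 and diagonals 1.
(7,3) attacks row 1 at column 3.
Attacked columns: {1, 2, 3, 4, 5, 6}. Safe: {7}.

1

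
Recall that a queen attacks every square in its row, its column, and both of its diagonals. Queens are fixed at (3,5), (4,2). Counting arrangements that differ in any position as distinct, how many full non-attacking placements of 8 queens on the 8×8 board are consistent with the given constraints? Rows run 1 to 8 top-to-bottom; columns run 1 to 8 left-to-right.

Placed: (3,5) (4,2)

2

Branch on row 1: col 1 → 0; col 4 → 1; col 6 → 1; col 8 → 0.
Sum: 0 + 1 + 1 + 0 = 2.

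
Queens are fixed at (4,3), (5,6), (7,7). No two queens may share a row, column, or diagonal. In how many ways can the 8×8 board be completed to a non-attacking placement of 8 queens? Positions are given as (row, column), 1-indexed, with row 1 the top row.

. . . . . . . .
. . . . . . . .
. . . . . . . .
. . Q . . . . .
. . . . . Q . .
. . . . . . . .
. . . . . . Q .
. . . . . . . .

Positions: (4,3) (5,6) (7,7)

2

Branch on row 1: col 4 → 1; col 5 → 0; col 8 → 1.
Sum: 1 + 0 + 1 = 2.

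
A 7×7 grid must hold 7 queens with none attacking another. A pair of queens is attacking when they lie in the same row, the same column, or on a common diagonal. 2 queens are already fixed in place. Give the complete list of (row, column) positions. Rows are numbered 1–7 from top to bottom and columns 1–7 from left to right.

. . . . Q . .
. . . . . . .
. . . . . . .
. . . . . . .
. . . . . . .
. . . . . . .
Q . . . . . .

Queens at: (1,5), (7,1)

Row 2: attacked by (1,5)→{4,5,6}; (7,1)→{1,6}. Safe: 2, 3, 7. Place at column 2.
Row 3: attacked by (1,5)→{3,5,7}; (2,2)→{1,2,3}; (7,1)→{1,5}. Safe: 4, 6. Place at column 6.
Row 4: attacked by (1,5)→{2,5}; (2,2)→{2,4}; (3,6)→{5,6,7}; (7,1)→{1,4}. Safe: 3. Place at column 3.
Row 5: attacked by (1,5)→{1,5}; (2,2)→{2,5}; (3,6)→{4,6}; (4,3)→{2,3,4}; (7,1)→{1,3}. Safe: 7. Place at column 7.
Row 6: attacked by (1,5)→{5}; (2,2)→{2,6}; (3,6)→{3,6}; (4,3)→{1,3,5}; (5,7)→{6,7}; (7,1)→{1,2}. Safe: 4. Place at column 4.
Columns [5, 2, 6, 3, 7, 4, 1], r−c [-4, 0, -3, 1, -2, 2, 6], r+c [6, 4, 9, 7, 12, 10, 8] are all distinct, so no two queens attack.

(1,5) (2,2) (3,6) (4,3) (5,7) (6,4) (7,1)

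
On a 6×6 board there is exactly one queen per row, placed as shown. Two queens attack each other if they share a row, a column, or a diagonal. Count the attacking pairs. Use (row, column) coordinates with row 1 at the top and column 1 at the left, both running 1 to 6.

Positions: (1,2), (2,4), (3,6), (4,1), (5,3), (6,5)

0

All columns are distinct and no two queens satisfy |Δrow| = |Δcol|, so no pair attacks.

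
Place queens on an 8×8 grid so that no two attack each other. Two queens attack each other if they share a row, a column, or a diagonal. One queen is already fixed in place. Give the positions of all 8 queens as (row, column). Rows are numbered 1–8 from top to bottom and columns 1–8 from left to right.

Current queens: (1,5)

(1,5) (2,7) (3,4) (4,1) (5,3) (6,8) (7,6) (8,2)

Row 2: attacked by (1,5)→{4,5,6}. Safe: 1, 2, 3, 7, 8. Place at column 7.
Row 3: attacked by (1,5)→{3,5,7}; (2,7)→{6,7,8}. Safe: 1, 2, 4. Place at column 4.
Row 4: attacked by (1,5)→{2,5,8}; (2,7)→{5,7}; (3,4)→{3,4,5}. Safe: 1, 6. Place at column 1.
Row 5: attacked by (1,5)→{1,5}; (2,7)→{4,7}; (3,4)→{2,4,6}; (4,1)→{1,2}. Safe: 3, 8. Place at column 3.
Row 6: attacked by (1,5)→{5}; (2,7)→{3,7}; (3,4)→{1,4,7}; (4,1)→{1,3}; (5,3)→{2,3,4}. Safe: 6, 8. Place at column 8.
Row 7: attacked by (1,5)→{5}; (2,7)→{2,7}; (3,4)→{4,8}; (4,1)→{1,4}; (5,3)→{1,3,5}; (6,8)→{7,8}. Safe: 6. Place at column 6.
Row 8: attacked by (1,5)→{5}; (2,7)→{1,7}; (3,4)→{4}; (4,1)→{1,5}; (5,3)→{3,6}; (6,8)→{6,8}; (7,6)→{5,6,7}. Safe: 2. Place at column 2.
Columns [5, 7, 4, 1, 3, 8, 6, 2], r−c [-4, -5, -1, 3, 2, -2, 1, 6], r+c [6, 9, 7, 5, 8, 14, 13, 10] are all distinct, so no two queens attack.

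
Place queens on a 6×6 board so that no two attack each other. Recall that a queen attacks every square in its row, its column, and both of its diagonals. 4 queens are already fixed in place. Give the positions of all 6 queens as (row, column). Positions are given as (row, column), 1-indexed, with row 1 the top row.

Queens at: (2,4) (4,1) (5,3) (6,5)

(1,2) (2,4) (3,6) (4,1) (5,3) (6,5)

Row 1: attacked by (2,4)→{3,4,5}; (4,1)→{1,4}; (5,3)→{3}; (6,5)→{5}. Safe: 2, 6. Place at column 2.
Row 3: attacked by (1,2)→{2,4}; (2,4)→{3,4,5}; (4,1)→{1,2}; (5,3)→{1,3,5}; (6,5)→{2,5}. Safe: 6. Place at column 6.
Columns [2, 4, 6, 1, 3, 5], r−c [-1, -2, -3, 3, 2, 1], r+c [3, 6, 9, 5, 8, 11] are all distinct, so no two queens attack.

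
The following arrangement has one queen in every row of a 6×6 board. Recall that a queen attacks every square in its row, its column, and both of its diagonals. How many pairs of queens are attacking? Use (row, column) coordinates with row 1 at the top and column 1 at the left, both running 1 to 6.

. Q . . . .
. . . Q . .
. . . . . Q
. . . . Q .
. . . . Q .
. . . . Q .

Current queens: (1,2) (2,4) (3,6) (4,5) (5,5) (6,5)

Same column: (4,5)–(5,5) (column 5); (4,5)–(6,5) (column 5); (5,5)–(6,5) (column 5).
Same diagonal: (1,2)–(4,5) (|1−4| = |2−5| = 3); (3,6)–(4,5) (|3−4| = |6−5| = 1).
Total attacking pairs: 5.

5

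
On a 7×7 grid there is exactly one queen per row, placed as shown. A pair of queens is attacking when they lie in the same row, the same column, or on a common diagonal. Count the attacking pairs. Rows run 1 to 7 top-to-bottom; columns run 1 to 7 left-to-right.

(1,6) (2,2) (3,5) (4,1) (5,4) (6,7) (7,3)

0

All columns are distinct and no two queens satisfy |Δrow| = |Δcol|, so no pair attacks.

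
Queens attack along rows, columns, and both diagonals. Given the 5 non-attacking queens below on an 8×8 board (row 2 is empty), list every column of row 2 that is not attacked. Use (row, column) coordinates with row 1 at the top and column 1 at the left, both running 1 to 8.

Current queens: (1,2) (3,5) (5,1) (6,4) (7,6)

(1,2) attacks row 2 at column 2 and diagonals 1, 3.
(3,5) attacks row 2 at column 5 and diagonals 4, 6.
(5,1) attacks row 2 at column 1 and diagonals 4.
(6,4) attacks row 2 at column 4 and diagonals 8.
(7,6) attacks row 2 at column 6 and diagonals 1.
Attacked columns: {1, 2, 3, 4, 5, 6, 8}. Safe: {7}.

columns 7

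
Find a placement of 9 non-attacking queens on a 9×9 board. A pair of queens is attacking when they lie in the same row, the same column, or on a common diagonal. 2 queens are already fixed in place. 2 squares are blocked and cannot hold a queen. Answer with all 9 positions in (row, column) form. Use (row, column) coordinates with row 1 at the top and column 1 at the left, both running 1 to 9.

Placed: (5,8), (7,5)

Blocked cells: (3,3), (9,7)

(1,1) (2,4) (3,7) (4,3) (5,8) (6,2) (7,5) (8,9) (9,6)

Row 1: attacked by (5,8)→{4,8}; (7,5)→{5}. Safe: 1, 2, 3, 6, 7, 9. Place at column 1.
Row 2: attacked by (1,1)→{1,2}; (5,8)→{5,8}; (7,5)→{5}. Safe: 3, 4, 6, 7, 9. Place at column 4.
Row 3: attacked by (1,1)→{1,3}; (2,4)→{3,4,5}; (5,8)→{6,8}; (7,5)→{1,5,9}. Blocked: 3. Safe: 2, 7. Place at column 7.
Row 4: attacked by (1,1)→{1,4}; (2,4)→{2,4,6}; (3,7)→{6,7,8}; (5,8)→{7,8,9}; (7,5)→{2,5,8}. Safe: 3. Place at column 3.
Row 6: attacked by (1,1)→{1,6}; (2,4)→{4,8}; (3,7)→{4,7}; (4,3)→{1,3,5}; (5,8)→{7,8,9}; (7,5)→{4,5,6}. Safe: 2. Place at column 2.
Row 8: attacked by (1,1)→{1,8}; (2,4)→{4}; (3,7)→{2,7}; (4,3)→{3,7}; (5,8)→{5,8}; (6,2)→{2,4}; (7,5)→{4,5,6}. Safe: 9. Place at column 9.
Row 9: attacked by (1,1)→{1,9}; (2,4)→{4}; (3,7)→{1,7}; (4,3)→{3,8}; (5,8)→{4,8}; (6,2)→{2,5}; (7,5)→{3,5,7}; (8,9)→{8,9}. Blocked: 7. Safe: 6. Place at column 6.
Columns [1, 4, 7, 3, 8, 2, 5, 9, 6], r−c [0, -2, -4, 1, -3, 4, 2, -1, 3], r+c [2, 6, 10, 7, 13, 8, 12, 17, 15] are all distinct, so no two queens attack.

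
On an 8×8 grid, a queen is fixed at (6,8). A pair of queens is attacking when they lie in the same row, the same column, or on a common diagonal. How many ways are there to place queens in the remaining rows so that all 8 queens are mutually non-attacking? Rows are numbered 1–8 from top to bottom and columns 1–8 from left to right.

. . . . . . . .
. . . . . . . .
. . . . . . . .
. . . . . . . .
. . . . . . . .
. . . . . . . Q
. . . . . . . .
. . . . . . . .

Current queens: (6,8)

Branch on row 1: col 1 → 0; col 2 → 3; col 4 → 4; col 5 → 4; col 6 → 4; col 7 → 1.
Sum: 0 + 3 + 4 + 4 + 4 + 1 = 16.

16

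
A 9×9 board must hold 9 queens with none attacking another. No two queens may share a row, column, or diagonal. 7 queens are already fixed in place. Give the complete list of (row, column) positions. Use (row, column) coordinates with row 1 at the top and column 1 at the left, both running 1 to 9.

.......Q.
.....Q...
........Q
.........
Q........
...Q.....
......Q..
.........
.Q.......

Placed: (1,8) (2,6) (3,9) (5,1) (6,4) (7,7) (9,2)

(1,8) (2,6) (3,9) (4,3) (5,1) (6,4) (7,7) (8,5) (9,2)

Row 4: attacked by (1,8)→{5,8}; (2,6)→{4,6,8}; (3,9)→{8,9}; (5,1)→{1,2}; (6,4)→{2,4,6}; (7,7)→{4,7}; (9,2)→{2,7}. Safe: 3. Place at column 3.
Row 8: attacked by (1,8)→{1,8}; (2,6)→{6}; (3,9)→{4,9}; (4,3)→{3,7}; (5,1)→{1,4}; (6,4)→{2,4,6}; (7,7)→{6,7,8}; (9,2)→{1,2,3}. Safe: 5. Place at column 5.
Columns [8, 6, 9, 3, 1, 4, 7, 5, 2], r−c [-7, -4, -6, 1, 4, 2, 0, 3, 7], r+c [9, 8, 12, 7, 6, 10, 14, 13, 11] are all distinct, so no two queens attack.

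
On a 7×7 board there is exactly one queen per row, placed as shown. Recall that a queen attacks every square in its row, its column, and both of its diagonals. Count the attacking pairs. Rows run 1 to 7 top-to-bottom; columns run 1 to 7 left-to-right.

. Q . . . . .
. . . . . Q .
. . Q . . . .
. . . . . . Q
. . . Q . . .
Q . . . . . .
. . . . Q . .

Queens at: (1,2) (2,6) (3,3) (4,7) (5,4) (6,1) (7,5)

0

All columns are distinct and no two queens satisfy |Δrow| = |Δcol|, so no pair attacks.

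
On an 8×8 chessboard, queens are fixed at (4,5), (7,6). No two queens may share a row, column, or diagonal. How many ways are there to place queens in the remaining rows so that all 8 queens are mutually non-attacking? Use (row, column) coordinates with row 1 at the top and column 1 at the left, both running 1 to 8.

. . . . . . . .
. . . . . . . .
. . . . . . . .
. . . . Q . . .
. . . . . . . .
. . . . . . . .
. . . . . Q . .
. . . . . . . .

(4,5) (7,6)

2

Branch on row 1: col 1 → 0; col 3 → 0; col 4 → 2; col 7 → 0.
Sum: 0 + 0 + 2 + 0 = 2.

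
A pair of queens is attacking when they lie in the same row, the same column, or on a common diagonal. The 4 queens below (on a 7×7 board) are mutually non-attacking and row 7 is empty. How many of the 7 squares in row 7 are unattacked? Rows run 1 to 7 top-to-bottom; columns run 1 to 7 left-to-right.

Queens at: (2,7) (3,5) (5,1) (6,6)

1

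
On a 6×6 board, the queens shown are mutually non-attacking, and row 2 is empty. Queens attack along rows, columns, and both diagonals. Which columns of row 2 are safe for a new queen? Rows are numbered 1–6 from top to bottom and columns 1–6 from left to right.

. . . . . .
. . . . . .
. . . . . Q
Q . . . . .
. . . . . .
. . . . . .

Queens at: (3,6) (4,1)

(3,6) attacks row 2 at column 6 and diagonals 5.
(4,1) attacks row 2 at column 1 and diagonals 3.
Attacked columns: {1, 3, 5, 6}. Safe: {2, 4}.

columns 2, 4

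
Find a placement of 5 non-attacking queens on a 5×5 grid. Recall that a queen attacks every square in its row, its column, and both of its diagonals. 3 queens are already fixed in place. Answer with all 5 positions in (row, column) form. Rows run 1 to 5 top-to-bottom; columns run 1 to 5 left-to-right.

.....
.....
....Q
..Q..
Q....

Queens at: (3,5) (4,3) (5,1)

Row 1: attacked by (3,5)→{3,5}; (4,3)→{3}; (5,1)→{1,5}. Safe: 2, 4. Place at column 4.
Row 2: attacked by (1,4)→{3,4,5}; (3,5)→{4,5}; (4,3)→{1,3,5}; (5,1)→{1,4}. Safe: 2. Place at column 2.
Columns [4, 2, 5, 3, 1], r−c [-3, 0, -2, 1, 4], r+c [5, 4, 8, 7, 6] are all distinct, so no two queens attack.

(1,4) (2,2) (3,5) (4,3) (5,1)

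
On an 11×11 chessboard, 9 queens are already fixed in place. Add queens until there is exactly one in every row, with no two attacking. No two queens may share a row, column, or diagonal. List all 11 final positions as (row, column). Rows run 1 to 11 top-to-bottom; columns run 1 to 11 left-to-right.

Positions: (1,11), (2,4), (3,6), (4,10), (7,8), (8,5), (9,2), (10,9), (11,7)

Row 5: attacked by (1,11)→{7,11}; (2,4)→{1,4,7}; (3,6)→{4,6,8}; (4,10)→{9,10,11}; (7,8)→{6,8,10}; (8,5)→{2,5,8}; (9,2)→{2,6}; (10,9)→{4,9}; (11,7)→{1,7}. Safe: 3. Place at column 3.
Row 6: attacked by (1,11)→{6,11}; (2,4)→{4,8}; (3,6)→{3,6,9}; (4,10)→{8,10}; (5,3)→{2,3,4}; (7,8)→{7,8,9}; (8,5)→{3,5,7}; (9,2)→{2,5}; (10,9)→{5,9}; (11,7)→{2,7}. Safe: 1. Place at column 1.
Columns [11, 4, 6, 10, 3, 1, 8, 5, 2, 9, 7], r−c [-10, -2, -3, -6, 2, 5, -1, 3, 7, 1, 4], r+c [12, 6, 9, 14, 8, 7, 15, 13, 11, 19, 18] are all distinct, so no two queens attack.

(1,11) (2,4) (3,6) (4,10) (5,3) (6,1) (7,8) (8,5) (9,2) (10,9) (11,7)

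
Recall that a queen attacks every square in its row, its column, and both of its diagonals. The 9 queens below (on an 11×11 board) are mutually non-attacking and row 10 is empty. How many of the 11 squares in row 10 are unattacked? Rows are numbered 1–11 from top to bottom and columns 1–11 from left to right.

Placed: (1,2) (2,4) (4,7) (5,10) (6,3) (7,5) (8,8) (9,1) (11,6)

1

(1,2) attacks row 10 at column 2 and diagonals 11.
(2,4) attacks row 10 at column 4.
(4,7) attacks row 10 at column 7 and diagonals 1.
(5,10) attacks row 10 at column 10 and diagonals 5.
(6,3) attacks row 10 at column 3 and diagonals 7.
(7,5) attacks row 10 at column 5 and diagonals 2, 8.
(8,8) attacks row 10 at column 8 and diagonals 6, 10.
(9,1) attacks row 10 at column 1 and diagonals 2.
(11,6) attacks row 10 at column 6 and diagonals 5, 7.
Attacked columns: {1, 2, 3, 4, 5, 6, 7, 8, 10, 11}. Safe: {9}.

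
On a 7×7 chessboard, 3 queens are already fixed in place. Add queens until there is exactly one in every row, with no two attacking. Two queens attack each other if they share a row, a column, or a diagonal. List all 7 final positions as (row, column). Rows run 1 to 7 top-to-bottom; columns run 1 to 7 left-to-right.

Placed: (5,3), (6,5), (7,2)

Row 1: attacked by (5,3)→{3,7}; (6,5)→{5}; (7,2)→{2}. Safe: 1, 4, 6. Place at column 6.
Row 2: attacked by (1,6)→{5,6,7}; (5,3)→{3,6}; (6,5)→{1,5}; (7,2)→{2,7}. Safe: 4. Place at column 4.
Row 3: attacked by (1,6)→{4,6}; (2,4)→{3,4,5}; (5,3)→{1,3,5}; (6,5)→{2,5}; (7,2)→{2,6}. Safe: 7. Place at column 7.
Row 4: attacked by (1,6)→{3,6}; (2,4)→{2,4,6}; (3,7)→{6,7}; (5,3)→{2,3,4}; (6,5)→{3,5,7}; (7,2)→{2,5}. Safe: 1. Place at column 1.
Columns [6, 4, 7, 1, 3, 5, 2], r−c [-5, -2, -4, 3, 2, 1, 5], r+c [7, 6, 10, 5, 8, 11, 9] are all distinct, so no two queens attack.

(1,6) (2,4) (3,7) (4,1) (5,3) (6,5) (7,2)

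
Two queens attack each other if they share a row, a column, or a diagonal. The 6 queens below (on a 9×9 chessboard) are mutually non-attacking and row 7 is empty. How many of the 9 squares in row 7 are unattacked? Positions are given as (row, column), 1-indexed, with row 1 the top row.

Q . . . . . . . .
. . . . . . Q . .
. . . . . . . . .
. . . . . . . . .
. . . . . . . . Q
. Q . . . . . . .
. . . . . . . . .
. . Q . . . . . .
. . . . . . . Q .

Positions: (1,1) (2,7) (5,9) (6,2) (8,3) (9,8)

(1,1) attacks row 7 at column 1 and diagonals 7.
(2,7) attacks row 7 at column 7 and diagonals 2.
(5,9) attacks row 7 at column 9 and diagonals 7.
(6,2) attacks row 7 at column 2 and diagonals 1, 3.
(8,3) attacks row 7 at column 3 and diagonals 2, 4.
(9,8) attacks row 7 at column 8 and diagonals 6.
Attacked columns: {1, 2, 3, 4, 6, 7, 8, 9}. Safe: {5}.

1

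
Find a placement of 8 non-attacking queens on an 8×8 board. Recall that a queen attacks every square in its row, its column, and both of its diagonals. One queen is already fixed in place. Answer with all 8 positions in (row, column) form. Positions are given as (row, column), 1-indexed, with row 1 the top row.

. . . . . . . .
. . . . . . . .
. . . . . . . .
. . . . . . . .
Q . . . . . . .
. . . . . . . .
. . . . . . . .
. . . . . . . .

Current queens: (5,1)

(1,2) (2,5) (3,7) (4,4) (5,1) (6,8) (7,6) (8,3)

Row 1: attacked by (5,1)→{1,5}. Safe: 2, 3, 4, 6, 7, 8. Place at column 2.
Row 2: attacked by (1,2)→{1,2,3}; (5,1)→{1,4}. Safe: 5, 6, 7, 8. Place at column 5.
Row 3: attacked by (1,2)→{2,4}; (2,5)→{4,5,6}; (5,1)→{1,3}. Safe: 7, 8. Place at column 7.
Row 4: attacked by (1,2)→{2,5}; (2,5)→{3,5,7}; (3,7)→{6,7,8}; (5,1)→{1,2}. Safe: 4. Place at column 4.
Row 6: attacked by (1,2)→{2,7}; (2,5)→{1,5}; (3,7)→{4,7}; (4,4)→{2,4,6}; (5,1)→{1,2}. Safe: 3, 8. Place at column 8.
Row 7: attacked by (1,2)→{2,8}; (2,5)→{5}; (3,7)→{3,7}; (4,4)→{1,4,7}; (5,1)→{1,3}; (6,8)→{7,8}. Safe: 6. Place at column 6.
Row 8: attacked by (1,2)→{2}; (2,5)→{5}; (3,7)→{2,7}; (4,4)→{4,8}; (5,1)→{1,4}; (6,8)→{6,8}; (7,6)→{5,6,7}. Safe: 3. Place at column 3.
Columns [2, 5, 7, 4, 1, 8, 6, 3], r−c [-1, -3, -4, 0, 4, -2, 1, 5], r+c [3, 7, 10, 8, 6, 14, 13, 11] are all distinct, so no two queens attack.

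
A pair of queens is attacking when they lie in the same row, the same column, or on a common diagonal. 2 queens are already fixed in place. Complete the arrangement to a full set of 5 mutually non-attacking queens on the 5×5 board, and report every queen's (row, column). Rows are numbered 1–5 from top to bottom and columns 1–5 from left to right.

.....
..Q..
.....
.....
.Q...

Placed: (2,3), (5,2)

(1,5) (2,3) (3,1) (4,4) (5,2)

Row 1: attacked by (2,3)→{2,3,4}; (5,2)→{2}. Safe: 1, 5. Place at column 5.
Row 3: attacked by (1,5)→{3,5}; (2,3)→{2,3,4}; (5,2)→{2,4}. Safe: 1. Place at column 1.
Row 4: attacked by (1,5)→{2,5}; (2,3)→{1,3,5}; (3,1)→{1,2}; (5,2)→{1,2,3}. Safe: 4. Place at column 4.
Columns [5, 3, 1, 4, 2], r−c [-4, -1, 2, 0, 3], r+c [6, 5, 4, 8, 7] are all distinct, so no two queens attack.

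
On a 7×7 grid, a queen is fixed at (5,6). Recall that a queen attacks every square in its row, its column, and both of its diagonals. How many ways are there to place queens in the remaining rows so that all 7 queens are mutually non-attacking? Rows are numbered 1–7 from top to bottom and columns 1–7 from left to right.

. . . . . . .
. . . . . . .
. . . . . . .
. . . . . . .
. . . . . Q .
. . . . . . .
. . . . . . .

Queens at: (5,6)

Branch on row 1: col 1 → 1; col 3 → 1; col 4 → 2; col 5 → 1; col 7 → 1.
Sum: 1 + 1 + 2 + 1 + 1 = 6.

6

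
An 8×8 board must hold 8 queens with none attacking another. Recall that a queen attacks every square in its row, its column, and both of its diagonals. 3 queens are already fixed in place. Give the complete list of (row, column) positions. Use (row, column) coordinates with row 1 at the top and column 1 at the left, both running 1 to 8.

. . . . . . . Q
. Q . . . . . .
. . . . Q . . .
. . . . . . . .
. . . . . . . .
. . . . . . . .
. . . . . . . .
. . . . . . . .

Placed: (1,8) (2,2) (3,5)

(1,8) (2,2) (3,5) (4,3) (5,1) (6,7) (7,4) (8,6)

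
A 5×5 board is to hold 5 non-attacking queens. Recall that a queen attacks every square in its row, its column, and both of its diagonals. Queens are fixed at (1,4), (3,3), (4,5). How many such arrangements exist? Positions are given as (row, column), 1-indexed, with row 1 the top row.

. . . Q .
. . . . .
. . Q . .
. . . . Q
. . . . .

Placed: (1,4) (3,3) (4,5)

Branch on row 2: col 1 → 1.
Sum: 1 = 1.

1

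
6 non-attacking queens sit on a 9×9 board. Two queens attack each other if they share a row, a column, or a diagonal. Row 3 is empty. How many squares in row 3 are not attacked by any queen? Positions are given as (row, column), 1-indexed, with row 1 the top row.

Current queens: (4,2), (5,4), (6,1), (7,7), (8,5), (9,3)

(4,2) attacks row 3 at column 2 and diagonals 1, 3.
(5,4) attacks row 3 at column 4 and diagonals 2, 6.
(6,1) attacks row 3 at column 1 and diagonals 4.
(7,7) attacks row 3 at column 7 and diagonals 3.
(8,5) attacks row 3 at column 5.
(9,3) attacks row 3 at column 3 and diagonals 9.
Attacked columns: {1, 2, 3, 4, 5, 6, 7, 9}. Safe: {8}.

1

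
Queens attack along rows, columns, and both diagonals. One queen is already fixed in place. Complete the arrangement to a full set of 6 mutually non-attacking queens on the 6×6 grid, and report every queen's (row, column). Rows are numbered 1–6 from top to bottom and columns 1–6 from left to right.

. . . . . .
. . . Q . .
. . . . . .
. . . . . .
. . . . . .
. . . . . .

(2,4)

(1,2) (2,4) (3,6) (4,1) (5,3) (6,5)

Row 1: attacked by (2,4)→{3,4,5}. Safe: 1, 2, 6. Place at column 2.
Row 3: attacked by (1,2)→{2,4}; (2,4)→{3,4,5}. Safe: 1, 6. Place at column 6.
Row 4: attacked by (1,2)→{2,5}; (2,4)→{2,4,6}; (3,6)→{5,6}. Safe: 1, 3. Place at column 1.
Row 5: attacked by (1,2)→{2,6}; (2,4)→{1,4}; (3,6)→{4,6}; (4,1)→{1,2}. Safe: 3, 5. Place at column 3.
Row 6: attacked by (1,2)→{2}; (2,4)→{4}; (3,6)→{3,6}; (4,1)→{1,3}; (5,3)→{2,3,4}. Safe: 5. Place at column 5.
Columns [2, 4, 6, 1, 3, 5], r−c [-1, -2, -3, 3, 2, 1], r+c [3, 6, 9, 5, 8, 11] are all distinct, so no two queens attack.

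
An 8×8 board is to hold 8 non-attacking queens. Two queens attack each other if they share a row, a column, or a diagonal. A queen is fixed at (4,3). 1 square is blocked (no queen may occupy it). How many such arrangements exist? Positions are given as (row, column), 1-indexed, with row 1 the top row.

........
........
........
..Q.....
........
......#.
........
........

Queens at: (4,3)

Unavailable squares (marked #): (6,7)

Branch on row 1: col 1 → 1; col 2 → 1; col 4 → 4; col 5 → 1; col 7 → 1; col 8 → 1.
Sum: 1 + 1 + 4 + 1 + 1 + 1 = 9.

9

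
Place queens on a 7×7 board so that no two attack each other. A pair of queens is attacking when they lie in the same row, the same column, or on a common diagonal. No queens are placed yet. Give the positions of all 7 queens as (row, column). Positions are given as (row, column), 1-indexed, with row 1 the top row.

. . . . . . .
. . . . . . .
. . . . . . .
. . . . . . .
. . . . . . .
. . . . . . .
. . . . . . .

Row 1: Safe: 1, 2, 3, 4, 5, 6, 7. Place at column 5.
Row 2: attacked by (1,5)→{4,5,6}. Safe: 1, 2, 3, 7. Place at column 3.
Row 3: attacked by (1,5)→{3,5,7}; (2,3)→{2,3,4}. Safe: 1, 6. Place at column 1.
Row 4: attacked by (1,5)→{2,5}; (2,3)→{1,3,5}; (3,1)→{1,2}. Safe: 4, 6, 7. Place at column 6.
Row 5: attacked by (1,5)→{1,5}; (2,3)→{3,6}; (3,1)→{1,3}; (4,6)→{5,6,7}. Safe: 2, 4. Place at column 4.
Row 6: attacked by (1,5)→{5}; (2,3)→{3,7}; (3,1)→{1,4}; (4,6)→{4,6}; (5,4)→{3,4,5}. Safe: 2. Place at column 2.
Row 7: attacked by (1,5)→{5}; (2,3)→{3}; (3,1)→{1,5}; (4,6)→{3,6}; (5,4)→{2,4,6}; (6,2)→{1,2,3}. Safe: 7. Place at column 7.
Columns [5, 3, 1, 6, 4, 2, 7], r−c [-4, -1, 2, -2, 1, 4, 0], r+c [6, 5, 4, 10, 9, 8, 14] are all distinct, so no two queens attack.

(1,5) (2,3) (3,1) (4,6) (5,4) (6,2) (7,7)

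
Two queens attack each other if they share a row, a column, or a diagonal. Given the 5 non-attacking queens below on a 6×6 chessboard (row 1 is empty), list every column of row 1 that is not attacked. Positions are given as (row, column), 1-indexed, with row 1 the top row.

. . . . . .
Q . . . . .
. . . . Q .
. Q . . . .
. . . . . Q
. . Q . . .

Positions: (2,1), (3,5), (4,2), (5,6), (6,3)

columns 4

(2,1) attacks row 1 at column 1 and diagonals 2.
(3,5) attacks row 1 at column 5 and diagonals 3.
(4,2) attacks row 1 at column 2 and diagonals 5.
(5,6) attacks row 1 at column 6 and diagonals 2.
(6,3) attacks row 1 at column 3.
Attacked columns: {1, 2, 3, 5, 6}. Safe: {4}.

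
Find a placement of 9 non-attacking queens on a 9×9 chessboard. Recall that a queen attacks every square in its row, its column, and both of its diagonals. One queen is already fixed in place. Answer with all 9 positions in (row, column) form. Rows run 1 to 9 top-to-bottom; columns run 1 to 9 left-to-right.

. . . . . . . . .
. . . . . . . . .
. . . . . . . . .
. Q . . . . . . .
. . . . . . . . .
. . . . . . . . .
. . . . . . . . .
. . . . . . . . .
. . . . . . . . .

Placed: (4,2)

(1,9) (2,6) (3,8) (4,2) (5,4) (6,1) (7,7) (8,5) (9,3)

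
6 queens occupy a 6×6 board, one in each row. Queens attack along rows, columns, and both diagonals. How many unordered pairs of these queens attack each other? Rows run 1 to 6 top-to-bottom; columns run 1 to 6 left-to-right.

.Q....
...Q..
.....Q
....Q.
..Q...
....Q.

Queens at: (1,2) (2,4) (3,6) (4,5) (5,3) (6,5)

3

Same column: (4,5)–(6,5) (column 5).
Same diagonal: (1,2)–(4,5) (|1−4| = |2−5| = 3); (3,6)–(4,5) (|3−4| = |6−5| = 1).
Total attacking pairs: 3.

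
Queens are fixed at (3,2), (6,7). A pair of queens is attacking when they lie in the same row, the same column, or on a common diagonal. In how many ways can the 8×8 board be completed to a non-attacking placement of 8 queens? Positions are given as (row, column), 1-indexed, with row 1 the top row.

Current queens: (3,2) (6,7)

3

Branch on row 1: col 1 → 0; col 3 → 1; col 5 → 0; col 6 → 2; col 8 → 0.
Sum: 0 + 1 + 0 + 2 + 0 = 3.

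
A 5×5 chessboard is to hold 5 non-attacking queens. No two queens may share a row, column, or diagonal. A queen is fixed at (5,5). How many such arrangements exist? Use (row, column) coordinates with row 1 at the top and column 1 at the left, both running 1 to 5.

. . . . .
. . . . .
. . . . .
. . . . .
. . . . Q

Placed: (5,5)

2

Branch on row 1: col 2 → 1; col 3 → 1; col 4 → 0.
Sum: 1 + 1 + 0 = 2.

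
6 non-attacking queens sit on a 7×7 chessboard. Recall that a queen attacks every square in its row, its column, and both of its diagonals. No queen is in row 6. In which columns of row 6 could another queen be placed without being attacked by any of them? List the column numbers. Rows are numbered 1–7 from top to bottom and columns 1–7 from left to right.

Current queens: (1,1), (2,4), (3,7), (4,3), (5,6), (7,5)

(1,1) attacks row 6 at column 1 and diagonals 6.
(2,4) attacks row 6 at column 4.
(3,7) attacks row 6 at column 7 and diagonals 4.
(4,3) attacks row 6 at column 3 and diagonals 1, 5.
(5,6) attacks row 6 at column 6 and diagonals 5, 7.
(7,5) attacks row 6 at column 5 and diagonals 4, 6.
Attacked columns: {1, 3, 4, 5, 6, 7}. Safe: {2}.

columns 2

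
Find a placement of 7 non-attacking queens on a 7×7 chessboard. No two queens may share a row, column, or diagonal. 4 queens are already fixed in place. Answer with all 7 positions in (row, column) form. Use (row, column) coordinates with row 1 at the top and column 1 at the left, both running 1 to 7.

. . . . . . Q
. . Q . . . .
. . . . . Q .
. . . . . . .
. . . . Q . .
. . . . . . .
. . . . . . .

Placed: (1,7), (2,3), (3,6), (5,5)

(1,7) (2,3) (3,6) (4,2) (5,5) (6,1) (7,4)

Row 4: attacked by (1,7)→{4,7}; (2,3)→{1,3,5}; (3,6)→{5,6,7}; (5,5)→{4,5,6}. Safe: 2. Place at column 2.
Row 6: attacked by (1,7)→{2,7}; (2,3)→{3,7}; (3,6)→{3,6}; (4,2)→{2,4}; (5,5)→{4,5,6}. Safe: 1. Place at column 1.
Row 7: attacked by (1,7)→{1,7}; (2,3)→{3}; (3,6)→{2,6}; (4,2)→{2,5}; (5,5)→{3,5,7}; (6,1)→{1,2}. Safe: 4. Place at column 4.
Columns [7, 3, 6, 2, 5, 1, 4], r−c [-6, -1, -3, 2, 0, 5, 3], r+c [8, 5, 9, 6, 10, 7, 11] are all distinct, so no two queens attack.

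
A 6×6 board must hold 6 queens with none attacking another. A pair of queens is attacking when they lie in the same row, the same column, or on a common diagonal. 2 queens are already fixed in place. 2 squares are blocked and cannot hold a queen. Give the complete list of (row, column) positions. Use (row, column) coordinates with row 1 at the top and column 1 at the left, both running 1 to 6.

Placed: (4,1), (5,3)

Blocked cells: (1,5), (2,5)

Row 1: attacked by (4,1)→{1,4}; (5,3)→{3}. Blocked: 5. Safe: 2, 6. Place at column 2.
Row 2: attacked by (1,2)→{1,2,3}; (4,1)→{1,3}; (5,3)→{3,6}. Blocked: 5. Safe: 4. Place at column 4.
Row 3: attacked by (1,2)→{2,4}; (2,4)→{3,4,5}; (4,1)→{1,2}; (5,3)→{1,3,5}. Safe: 6. Place at column 6.
Row 6: attacked by (1,2)→{2}; (2,4)→{4}; (3,6)→{3,6}; (4,1)→{1,3}; (5,3)→{2,3,4}. Safe: 5. Place at column 5.
Columns [2, 4, 6, 1, 3, 5], r−c [-1, -2, -3, 3, 2, 1], r+c [3, 6, 9, 5, 8, 11] are all distinct, so no two queens attack.

(1,2) (2,4) (3,6) (4,1) (5,3) (6,5)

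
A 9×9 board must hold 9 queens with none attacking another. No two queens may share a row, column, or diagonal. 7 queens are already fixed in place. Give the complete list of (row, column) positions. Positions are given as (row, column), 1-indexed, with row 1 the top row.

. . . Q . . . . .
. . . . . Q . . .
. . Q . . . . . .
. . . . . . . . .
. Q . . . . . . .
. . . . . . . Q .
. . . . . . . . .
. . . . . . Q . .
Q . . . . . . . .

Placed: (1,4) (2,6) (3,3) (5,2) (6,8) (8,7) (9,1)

Row 4: attacked by (1,4)→{1,4,7}; (2,6)→{4,6,8}; (3,3)→{2,3,4}; (5,2)→{1,2,3}; (6,8)→{6,8}; (8,7)→{3,7}; (9,1)→{1,6}. Safe: 5, 9. Place at column 9.
Row 7: attacked by (1,4)→{4}; (2,6)→{1,6}; (3,3)→{3,7}; (4,9)→{6,9}; (5,2)→{2,4}; (6,8)→{7,8,9}; (8,7)→{6,7,8}; (9,1)→{1,3}. Safe: 5. Place at column 5.
Columns [4, 6, 3, 9, 2, 8, 5, 7, 1], r−c [-3, -4, 0, -5, 3, -2, 2, 1, 8], r+c [5, 8, 6, 13, 7, 14, 12, 15, 10] are all distinct, so no two queens attack.

(1,4) (2,6) (3,3) (4,9) (5,2) (6,8) (7,5) (8,7) (9,1)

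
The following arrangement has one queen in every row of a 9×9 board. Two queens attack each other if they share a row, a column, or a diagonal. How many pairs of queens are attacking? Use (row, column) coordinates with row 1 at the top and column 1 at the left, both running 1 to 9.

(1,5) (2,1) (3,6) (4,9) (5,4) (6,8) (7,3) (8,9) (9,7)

3

Same column: (4,9)–(8,9) (column 9).
Same diagonal: (2,1)–(5,4) (|2−5| = |1−4| = 3); (3,6)–(5,4) (|3−5| = |6−4| = 2).
Total attacking pairs: 3.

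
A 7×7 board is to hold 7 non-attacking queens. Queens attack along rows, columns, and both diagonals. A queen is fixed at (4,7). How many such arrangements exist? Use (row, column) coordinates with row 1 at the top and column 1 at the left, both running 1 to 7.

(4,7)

6

Branch on row 1: col 1 → 1; col 2 → 2; col 3 → 0; col 5 → 1; col 6 → 2.
Sum: 1 + 2 + 0 + 1 + 2 = 6.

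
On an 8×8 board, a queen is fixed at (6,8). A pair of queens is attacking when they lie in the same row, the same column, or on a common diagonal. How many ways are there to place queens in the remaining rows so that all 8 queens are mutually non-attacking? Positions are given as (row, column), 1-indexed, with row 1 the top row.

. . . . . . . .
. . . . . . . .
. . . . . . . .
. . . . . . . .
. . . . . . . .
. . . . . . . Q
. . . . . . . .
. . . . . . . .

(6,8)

Branch on row 1: col 1 → 0; col 2 → 3; col 4 → 4; col 5 → 4; col 6 → 4; col 7 → 1.
Sum: 0 + 3 + 4 + 4 + 4 + 1 = 16.

16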